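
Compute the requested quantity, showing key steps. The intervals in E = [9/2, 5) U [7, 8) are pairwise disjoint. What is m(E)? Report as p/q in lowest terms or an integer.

For pairwise disjoint intervals, m(union_i I_i) = sum_i m(I_i),
and m is invariant under swapping open/closed endpoints (single points have measure 0).
So m(E) = sum_i (b_i - a_i).
  I_1 has length 5 - 9/2 = 1/2.
  I_2 has length 8 - 7 = 1.
Summing:
  m(E) = 1/2 + 1 = 3/2.

3/2


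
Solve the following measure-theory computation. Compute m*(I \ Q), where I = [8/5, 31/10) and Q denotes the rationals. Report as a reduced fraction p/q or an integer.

The interval I = [8/5, 31/10) has m(I) = 31/10 - 8/5 = 3/2 (endpoints are measure-zero, so open/closed/half-open agree). Write I = (I cap Q) u (I \ Q). The rationals in I are countable, so m*(I cap Q) = 0 (cover each rational by intervals whose total length is arbitrarily small). By countable subadditivity m*(I) <= m*(I cap Q) + m*(I \ Q), hence m*(I \ Q) >= m(I) = 3/2. The reverse inequality m*(I \ Q) <= m*(I) = 3/2 is trivial since (I \ Q) is a subset of I. Therefore m*(I \ Q) = 3/2.

3/2


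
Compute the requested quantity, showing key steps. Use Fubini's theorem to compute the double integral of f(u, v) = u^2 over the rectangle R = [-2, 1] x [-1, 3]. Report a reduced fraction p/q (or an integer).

f(u, v) is a tensor product of a function of u and a function of v, and both factors are bounded continuous (hence Lebesgue integrable) on the rectangle, so Fubini's theorem applies:
  integral_R f d(m x m) = (integral_a1^b1 u^2 du) * (integral_a2^b2 1 dv).
Inner integral in u: integral_{-2}^{1} u^2 du = (1^3 - (-2)^3)/3
  = 3.
Inner integral in v: integral_{-1}^{3} 1 dv = (3^1 - (-1)^1)/1
  = 4.
Product: (3) * (4) = 12.

12


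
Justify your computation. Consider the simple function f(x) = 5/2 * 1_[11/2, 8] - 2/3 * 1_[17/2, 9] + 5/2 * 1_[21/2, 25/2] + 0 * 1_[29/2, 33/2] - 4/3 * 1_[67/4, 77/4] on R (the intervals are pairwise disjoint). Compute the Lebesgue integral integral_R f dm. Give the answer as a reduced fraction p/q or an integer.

For a simple function f = sum_i c_i * 1_{A_i} with disjoint A_i,
  integral f dm = sum_i c_i * m(A_i).
Lengths of the A_i:
  m(A_1) = 8 - 11/2 = 5/2.
  m(A_2) = 9 - 17/2 = 1/2.
  m(A_3) = 25/2 - 21/2 = 2.
  m(A_4) = 33/2 - 29/2 = 2.
  m(A_5) = 77/4 - 67/4 = 5/2.
Contributions c_i * m(A_i):
  (5/2) * (5/2) = 25/4.
  (-2/3) * (1/2) = -1/3.
  (5/2) * (2) = 5.
  (0) * (2) = 0.
  (-4/3) * (5/2) = -10/3.
Total: 25/4 - 1/3 + 5 + 0 - 10/3 = 91/12.

91/12


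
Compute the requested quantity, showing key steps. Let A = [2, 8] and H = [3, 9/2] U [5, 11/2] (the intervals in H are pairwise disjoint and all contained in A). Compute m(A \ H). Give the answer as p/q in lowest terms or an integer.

The ambient interval has length m(A) = 8 - 2 = 6.
Since the holes are disjoint and sit inside A, by finite additivity
  m(H) = sum_i (b_i - a_i), and m(A \ H) = m(A) - m(H).
Computing the hole measures:
  m(H_1) = 9/2 - 3 = 3/2.
  m(H_2) = 11/2 - 5 = 1/2.
Summed: m(H) = 3/2 + 1/2 = 2.
So m(A \ H) = 6 - 2 = 4.

4


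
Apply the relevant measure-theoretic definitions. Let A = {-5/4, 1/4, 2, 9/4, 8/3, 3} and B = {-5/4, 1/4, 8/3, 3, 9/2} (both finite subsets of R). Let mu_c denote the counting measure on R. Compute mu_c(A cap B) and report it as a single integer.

Counting measure on a finite set equals cardinality. mu_c(A cap B) = |A cap B| (elements appearing in both).
Enumerating the elements of A that also lie in B gives 4 element(s).
So mu_c(A cap B) = 4.

4


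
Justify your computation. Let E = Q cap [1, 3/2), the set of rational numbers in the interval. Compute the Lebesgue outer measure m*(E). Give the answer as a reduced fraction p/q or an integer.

The set Q cap [1, 3/2) is countable (a subset of the countable set Q). Lebesgue outer measure of any countable set is 0: each singleton {q} has m*({q}) = 0, and by countable subadditivity m*(union_k {q_k}) <= sum_k m*({q_k}) = sum_k 0 = 0. The reverse inequality m*(E) >= 0 is automatic. So m*(Q cap [1, 3/2)) = 0.

0


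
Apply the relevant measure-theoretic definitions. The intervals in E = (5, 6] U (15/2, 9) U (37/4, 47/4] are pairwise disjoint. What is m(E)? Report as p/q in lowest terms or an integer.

For pairwise disjoint intervals, m(union_i I_i) = sum_i m(I_i),
and m is invariant under swapping open/closed endpoints (single points have measure 0).
So m(E) = sum_i (b_i - a_i).
  I_1 has length 6 - 5 = 1.
  I_2 has length 9 - 15/2 = 3/2.
  I_3 has length 47/4 - 37/4 = 5/2.
Summing:
  m(E) = 1 + 3/2 + 5/2 = 5.

5


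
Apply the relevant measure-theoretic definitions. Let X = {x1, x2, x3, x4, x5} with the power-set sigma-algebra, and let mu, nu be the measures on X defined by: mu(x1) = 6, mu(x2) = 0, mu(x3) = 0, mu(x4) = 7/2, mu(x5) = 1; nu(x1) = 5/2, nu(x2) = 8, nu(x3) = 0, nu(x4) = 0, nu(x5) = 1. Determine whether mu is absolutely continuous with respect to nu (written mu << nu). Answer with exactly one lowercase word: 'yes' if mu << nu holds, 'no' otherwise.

mu << nu means: every nu-null measurable set is also mu-null; equivalently, for every atom x, if nu({x}) = 0 then mu({x}) = 0.
Checking each atom:
  x1: nu = 5/2 > 0 -> no constraint.
  x2: nu = 8 > 0 -> no constraint.
  x3: nu = 0, mu = 0 -> consistent with mu << nu.
  x4: nu = 0, mu = 7/2 > 0 -> violates mu << nu.
  x5: nu = 1 > 0 -> no constraint.
The atom(s) x4 violate the condition (nu = 0 but mu > 0). Therefore mu is NOT absolutely continuous w.r.t. nu.

no


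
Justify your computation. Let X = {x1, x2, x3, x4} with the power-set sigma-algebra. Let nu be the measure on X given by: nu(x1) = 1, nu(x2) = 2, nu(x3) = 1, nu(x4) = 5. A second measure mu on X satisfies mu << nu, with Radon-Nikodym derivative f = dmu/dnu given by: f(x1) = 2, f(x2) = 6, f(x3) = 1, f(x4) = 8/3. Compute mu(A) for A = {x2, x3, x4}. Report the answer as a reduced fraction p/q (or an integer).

By the defining property of the Radon-Nikodym derivative, for every measurable set A,
  mu(A) = integral_A f dnu.
Since nu is a discrete measure concentrated on the atoms of X, the integral over A reduces to the sum
  mu(A) = sum_{x in A} f(x) * nu({x}).
Computing each term:
  x2: f(x2) * nu(x2) = 6 * 2 = 12.
  x3: f(x3) * nu(x3) = 1 * 1 = 1.
  x4: f(x4) * nu(x4) = 8/3 * 5 = 40/3.
Summing: mu(A) = 12 + 1 + 40/3 = 79/3.

79/3


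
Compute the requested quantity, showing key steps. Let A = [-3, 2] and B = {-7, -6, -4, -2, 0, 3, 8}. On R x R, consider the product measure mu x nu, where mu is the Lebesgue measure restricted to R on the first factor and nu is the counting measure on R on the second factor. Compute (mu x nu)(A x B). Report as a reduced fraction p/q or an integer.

For a measurable rectangle A x B, the product measure satisfies
  (mu x nu)(A x B) = mu(A) * nu(B).
  mu(A) = 5.
  nu(B) = 7.
  (mu x nu)(A x B) = 5 * 7 = 35.

35


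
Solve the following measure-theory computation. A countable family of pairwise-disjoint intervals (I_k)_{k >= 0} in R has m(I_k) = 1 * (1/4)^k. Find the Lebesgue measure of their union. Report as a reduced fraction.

By countable additivity of the Lebesgue measure on pairwise disjoint measurable sets,
  m(union_{k >= 0} I_k) = sum_{k >= 0} m(I_k) = sum_{k >= 0} a * r^k,
  with a = 1 and r = 1/4.
Since 0 < r = 1/4 < 1, the geometric series converges:
  sum_{k >= 0} a * r^k = a / (1 - r).
  = 1 / (1 - 1/4)
  = 1 / (3/4)
  = 4/3.

4/3


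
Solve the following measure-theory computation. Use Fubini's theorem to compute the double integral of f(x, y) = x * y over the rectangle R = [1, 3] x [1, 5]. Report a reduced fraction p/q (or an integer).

f(x, y) is a tensor product of a function of x and a function of y, and both factors are bounded continuous (hence Lebesgue integrable) on the rectangle, so Fubini's theorem applies:
  integral_R f d(m x m) = (integral_a1^b1 x dx) * (integral_a2^b2 y dy).
Inner integral in x: integral_{1}^{3} x dx = (3^2 - 1^2)/2
  = 4.
Inner integral in y: integral_{1}^{5} y dy = (5^2 - 1^2)/2
  = 12.
Product: (4) * (12) = 48.

48


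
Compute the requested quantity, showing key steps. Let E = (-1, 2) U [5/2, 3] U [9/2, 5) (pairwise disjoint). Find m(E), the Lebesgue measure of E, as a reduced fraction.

For pairwise disjoint intervals, m(union_i I_i) = sum_i m(I_i),
and m is invariant under swapping open/closed endpoints (single points have measure 0).
So m(E) = sum_i (b_i - a_i).
  I_1 has length 2 - (-1) = 3.
  I_2 has length 3 - 5/2 = 1/2.
  I_3 has length 5 - 9/2 = 1/2.
Summing:
  m(E) = 3 + 1/2 + 1/2 = 4.

4


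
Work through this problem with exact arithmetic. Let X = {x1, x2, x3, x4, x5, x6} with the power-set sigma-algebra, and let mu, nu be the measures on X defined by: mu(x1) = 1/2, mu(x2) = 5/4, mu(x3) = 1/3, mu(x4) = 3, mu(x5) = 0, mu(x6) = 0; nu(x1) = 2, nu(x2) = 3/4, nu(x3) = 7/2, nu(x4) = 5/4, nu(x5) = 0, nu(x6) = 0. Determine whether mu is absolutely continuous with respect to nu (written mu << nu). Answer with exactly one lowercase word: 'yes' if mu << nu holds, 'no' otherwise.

mu << nu means: every nu-null measurable set is also mu-null; equivalently, for every atom x, if nu({x}) = 0 then mu({x}) = 0.
Checking each atom:
  x1: nu = 2 > 0 -> no constraint.
  x2: nu = 3/4 > 0 -> no constraint.
  x3: nu = 7/2 > 0 -> no constraint.
  x4: nu = 5/4 > 0 -> no constraint.
  x5: nu = 0, mu = 0 -> consistent with mu << nu.
  x6: nu = 0, mu = 0 -> consistent with mu << nu.
No atom violates the condition. Therefore mu << nu.

yes


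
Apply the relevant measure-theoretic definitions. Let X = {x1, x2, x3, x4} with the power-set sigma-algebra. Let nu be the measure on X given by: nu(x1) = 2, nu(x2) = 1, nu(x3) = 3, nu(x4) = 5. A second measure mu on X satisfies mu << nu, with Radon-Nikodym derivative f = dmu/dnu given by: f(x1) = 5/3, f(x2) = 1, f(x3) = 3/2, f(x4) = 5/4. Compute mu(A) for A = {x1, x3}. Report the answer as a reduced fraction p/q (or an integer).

By the defining property of the Radon-Nikodym derivative, for every measurable set A,
  mu(A) = integral_A f dnu.
Since nu is a discrete measure concentrated on the atoms of X, the integral over A reduces to the sum
  mu(A) = sum_{x in A} f(x) * nu({x}).
Computing each term:
  x1: f(x1) * nu(x1) = 5/3 * 2 = 10/3.
  x3: f(x3) * nu(x3) = 3/2 * 3 = 9/2.
Summing: mu(A) = 10/3 + 9/2 = 47/6.

47/6


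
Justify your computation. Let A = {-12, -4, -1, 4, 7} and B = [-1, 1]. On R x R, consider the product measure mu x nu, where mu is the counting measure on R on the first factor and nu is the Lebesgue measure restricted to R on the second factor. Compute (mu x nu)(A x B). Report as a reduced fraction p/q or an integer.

For a measurable rectangle A x B, the product measure satisfies
  (mu x nu)(A x B) = mu(A) * nu(B).
  mu(A) = 5.
  nu(B) = 2.
  (mu x nu)(A x B) = 5 * 2 = 10.

10


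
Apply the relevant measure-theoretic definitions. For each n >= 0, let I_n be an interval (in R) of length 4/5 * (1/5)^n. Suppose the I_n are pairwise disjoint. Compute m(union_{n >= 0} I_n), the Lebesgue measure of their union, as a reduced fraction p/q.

By countable additivity of the Lebesgue measure on pairwise disjoint measurable sets,
  m(union_{n >= 0} I_n) = sum_{n >= 0} m(I_n) = sum_{n >= 0} a * r^n,
  with a = 4/5 and r = 1/5.
Since 0 < r = 1/5 < 1, the geometric series converges:
  sum_{n >= 0} a * r^n = a / (1 - r).
  = 4/5 / (1 - 1/5)
  = 4/5 / (4/5)
  = 1.

1


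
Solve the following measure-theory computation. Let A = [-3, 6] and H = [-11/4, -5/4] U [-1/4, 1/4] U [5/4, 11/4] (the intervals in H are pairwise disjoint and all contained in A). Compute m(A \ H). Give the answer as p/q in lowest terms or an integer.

The ambient interval has length m(A) = 6 - (-3) = 9.
Since the holes are disjoint and sit inside A, by finite additivity
  m(H) = sum_i (b_i - a_i), and m(A \ H) = m(A) - m(H).
Computing the hole measures:
  m(H_1) = -5/4 - (-11/4) = 3/2.
  m(H_2) = 1/4 - (-1/4) = 1/2.
  m(H_3) = 11/4 - 5/4 = 3/2.
Summed: m(H) = 3/2 + 1/2 + 3/2 = 7/2.
So m(A \ H) = 9 - 7/2 = 11/2.

11/2


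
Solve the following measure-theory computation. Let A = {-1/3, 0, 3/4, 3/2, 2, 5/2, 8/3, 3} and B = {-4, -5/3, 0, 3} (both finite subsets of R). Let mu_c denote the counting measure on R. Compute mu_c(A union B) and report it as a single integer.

Counting measure on a finite set equals cardinality. By inclusion-exclusion, |A union B| = |A| + |B| - |A cap B|.
|A| = 8, |B| = 4, |A cap B| = 2.
So mu_c(A union B) = 8 + 4 - 2 = 10.

10


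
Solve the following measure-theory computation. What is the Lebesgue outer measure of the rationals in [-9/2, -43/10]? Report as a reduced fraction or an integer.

The set Q cap [-9/2, -43/10] is countable (a subset of the countable set Q). Lebesgue outer measure of any countable set is 0: each singleton {q} has m*({q}) = 0, and by countable subadditivity m*(union_k {q_k}) <= sum_k m*({q_k}) = sum_k 0 = 0. The reverse inequality m*(E) >= 0 is automatic. So m*(Q cap [-9/2, -43/10]) = 0.

0


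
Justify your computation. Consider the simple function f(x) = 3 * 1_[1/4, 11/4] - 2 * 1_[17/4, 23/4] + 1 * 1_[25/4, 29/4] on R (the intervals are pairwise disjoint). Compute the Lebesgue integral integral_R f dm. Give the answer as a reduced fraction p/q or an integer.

For a simple function f = sum_i c_i * 1_{A_i} with disjoint A_i,
  integral f dm = sum_i c_i * m(A_i).
Lengths of the A_i:
  m(A_1) = 11/4 - 1/4 = 5/2.
  m(A_2) = 23/4 - 17/4 = 3/2.
  m(A_3) = 29/4 - 25/4 = 1.
Contributions c_i * m(A_i):
  (3) * (5/2) = 15/2.
  (-2) * (3/2) = -3.
  (1) * (1) = 1.
Total: 15/2 - 3 + 1 = 11/2.

11/2


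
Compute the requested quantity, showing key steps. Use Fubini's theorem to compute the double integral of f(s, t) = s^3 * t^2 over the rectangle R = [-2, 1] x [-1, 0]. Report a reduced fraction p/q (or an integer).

f(s, t) is a tensor product of a function of s and a function of t, and both factors are bounded continuous (hence Lebesgue integrable) on the rectangle, so Fubini's theorem applies:
  integral_R f d(m x m) = (integral_a1^b1 s^3 ds) * (integral_a2^b2 t^2 dt).
Inner integral in s: integral_{-2}^{1} s^3 ds = (1^4 - (-2)^4)/4
  = -15/4.
Inner integral in t: integral_{-1}^{0} t^2 dt = (0^3 - (-1)^3)/3
  = 1/3.
Product: (-15/4) * (1/3) = -5/4.

-5/4


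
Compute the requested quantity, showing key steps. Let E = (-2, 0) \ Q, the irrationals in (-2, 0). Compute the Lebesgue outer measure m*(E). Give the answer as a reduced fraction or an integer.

The interval I = (-2, 0) has m(I) = 0 - (-2) = 2 (endpoints are measure-zero, so open/closed/half-open agree). Write I = (I cap Q) u (I \ Q). The rationals in I are countable, so m*(I cap Q) = 0 (cover each rational by intervals whose total length is arbitrarily small). By countable subadditivity m*(I) <= m*(I cap Q) + m*(I \ Q), hence m*(I \ Q) >= m(I) = 2. The reverse inequality m*(I \ Q) <= m*(I) = 2 is trivial since (I \ Q) is a subset of I. Therefore m*(I \ Q) = 2.

2


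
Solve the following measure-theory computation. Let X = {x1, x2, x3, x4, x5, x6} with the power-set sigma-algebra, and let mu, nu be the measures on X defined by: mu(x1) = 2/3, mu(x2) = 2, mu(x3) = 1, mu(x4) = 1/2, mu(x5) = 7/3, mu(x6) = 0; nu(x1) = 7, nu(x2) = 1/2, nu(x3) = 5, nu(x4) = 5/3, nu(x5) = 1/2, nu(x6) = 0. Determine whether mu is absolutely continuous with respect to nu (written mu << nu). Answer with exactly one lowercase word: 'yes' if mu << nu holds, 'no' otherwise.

mu << nu means: every nu-null measurable set is also mu-null; equivalently, for every atom x, if nu({x}) = 0 then mu({x}) = 0.
Checking each atom:
  x1: nu = 7 > 0 -> no constraint.
  x2: nu = 1/2 > 0 -> no constraint.
  x3: nu = 5 > 0 -> no constraint.
  x4: nu = 5/3 > 0 -> no constraint.
  x5: nu = 1/2 > 0 -> no constraint.
  x6: nu = 0, mu = 0 -> consistent with mu << nu.
No atom violates the condition. Therefore mu << nu.

yes


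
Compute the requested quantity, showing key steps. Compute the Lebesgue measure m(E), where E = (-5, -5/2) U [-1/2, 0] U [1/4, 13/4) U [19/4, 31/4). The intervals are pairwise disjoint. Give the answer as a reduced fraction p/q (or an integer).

For pairwise disjoint intervals, m(union_i I_i) = sum_i m(I_i),
and m is invariant under swapping open/closed endpoints (single points have measure 0).
So m(E) = sum_i (b_i - a_i).
  I_1 has length -5/2 - (-5) = 5/2.
  I_2 has length 0 - (-1/2) = 1/2.
  I_3 has length 13/4 - 1/4 = 3.
  I_4 has length 31/4 - 19/4 = 3.
Summing:
  m(E) = 5/2 + 1/2 + 3 + 3 = 9.

9


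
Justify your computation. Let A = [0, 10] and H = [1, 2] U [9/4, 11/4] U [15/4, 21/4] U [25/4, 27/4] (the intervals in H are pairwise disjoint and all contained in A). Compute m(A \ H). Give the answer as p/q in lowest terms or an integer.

The ambient interval has length m(A) = 10 - 0 = 10.
Since the holes are disjoint and sit inside A, by finite additivity
  m(H) = sum_i (b_i - a_i), and m(A \ H) = m(A) - m(H).
Computing the hole measures:
  m(H_1) = 2 - 1 = 1.
  m(H_2) = 11/4 - 9/4 = 1/2.
  m(H_3) = 21/4 - 15/4 = 3/2.
  m(H_4) = 27/4 - 25/4 = 1/2.
Summed: m(H) = 1 + 1/2 + 3/2 + 1/2 = 7/2.
So m(A \ H) = 10 - 7/2 = 13/2.

13/2


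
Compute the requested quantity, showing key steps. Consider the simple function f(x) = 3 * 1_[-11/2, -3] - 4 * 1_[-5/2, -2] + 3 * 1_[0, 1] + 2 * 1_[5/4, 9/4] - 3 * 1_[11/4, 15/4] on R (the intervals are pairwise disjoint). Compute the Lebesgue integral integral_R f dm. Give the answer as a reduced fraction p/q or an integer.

For a simple function f = sum_i c_i * 1_{A_i} with disjoint A_i,
  integral f dm = sum_i c_i * m(A_i).
Lengths of the A_i:
  m(A_1) = -3 - (-11/2) = 5/2.
  m(A_2) = -2 - (-5/2) = 1/2.
  m(A_3) = 1 - 0 = 1.
  m(A_4) = 9/4 - 5/4 = 1.
  m(A_5) = 15/4 - 11/4 = 1.
Contributions c_i * m(A_i):
  (3) * (5/2) = 15/2.
  (-4) * (1/2) = -2.
  (3) * (1) = 3.
  (2) * (1) = 2.
  (-3) * (1) = -3.
Total: 15/2 - 2 + 3 + 2 - 3 = 15/2.

15/2


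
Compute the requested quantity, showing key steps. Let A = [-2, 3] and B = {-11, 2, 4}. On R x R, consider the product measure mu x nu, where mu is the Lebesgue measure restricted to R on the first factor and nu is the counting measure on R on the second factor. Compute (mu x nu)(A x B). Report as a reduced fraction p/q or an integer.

For a measurable rectangle A x B, the product measure satisfies
  (mu x nu)(A x B) = mu(A) * nu(B).
  mu(A) = 5.
  nu(B) = 3.
  (mu x nu)(A x B) = 5 * 3 = 15.

15


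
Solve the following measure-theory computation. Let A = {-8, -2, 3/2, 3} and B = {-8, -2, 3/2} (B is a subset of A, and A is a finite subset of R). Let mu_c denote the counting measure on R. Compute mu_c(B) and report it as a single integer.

Counting measure assigns mu_c(E) = |E| (number of elements) when E is finite.
B has 3 element(s), so mu_c(B) = 3.

3


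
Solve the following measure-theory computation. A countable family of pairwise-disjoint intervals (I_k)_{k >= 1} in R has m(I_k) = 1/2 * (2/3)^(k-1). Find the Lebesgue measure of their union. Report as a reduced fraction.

By countable additivity of the Lebesgue measure on pairwise disjoint measurable sets,
  m(union_{k >= 1} I_k) = sum_{k >= 1} m(I_k) = sum_{k >= 1} a * r^(k-1),
  with a = 1/2 and r = 2/3.
Since 0 < r = 2/3 < 1, the geometric series converges:
  sum_{k >= 1} a * r^(k-1) = a / (1 - r).
  = 1/2 / (1 - 2/3)
  = 1/2 / (1/3)
  = 3/2.

3/2


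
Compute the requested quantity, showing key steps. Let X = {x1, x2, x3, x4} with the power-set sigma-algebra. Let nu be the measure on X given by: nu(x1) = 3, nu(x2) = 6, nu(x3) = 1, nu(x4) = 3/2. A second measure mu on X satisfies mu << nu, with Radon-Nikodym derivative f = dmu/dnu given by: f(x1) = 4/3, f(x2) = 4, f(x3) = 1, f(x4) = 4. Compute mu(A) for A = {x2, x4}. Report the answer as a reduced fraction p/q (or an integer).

By the defining property of the Radon-Nikodym derivative, for every measurable set A,
  mu(A) = integral_A f dnu.
Since nu is a discrete measure concentrated on the atoms of X, the integral over A reduces to the sum
  mu(A) = sum_{x in A} f(x) * nu({x}).
Computing each term:
  x2: f(x2) * nu(x2) = 4 * 6 = 24.
  x4: f(x4) * nu(x4) = 4 * 3/2 = 6.
Summing: mu(A) = 24 + 6 = 30.

30


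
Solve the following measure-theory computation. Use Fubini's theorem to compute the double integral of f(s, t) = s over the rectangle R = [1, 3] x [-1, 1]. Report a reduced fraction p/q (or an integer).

f(s, t) is a tensor product of a function of s and a function of t, and both factors are bounded continuous (hence Lebesgue integrable) on the rectangle, so Fubini's theorem applies:
  integral_R f d(m x m) = (integral_a1^b1 s ds) * (integral_a2^b2 1 dt).
Inner integral in s: integral_{1}^{3} s ds = (3^2 - 1^2)/2
  = 4.
Inner integral in t: integral_{-1}^{1} 1 dt = (1^1 - (-1)^1)/1
  = 2.
Product: (4) * (2) = 8.

8


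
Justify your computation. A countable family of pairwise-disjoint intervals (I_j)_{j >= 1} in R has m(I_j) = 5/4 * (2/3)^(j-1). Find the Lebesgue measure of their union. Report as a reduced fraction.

By countable additivity of the Lebesgue measure on pairwise disjoint measurable sets,
  m(union_{j >= 1} I_j) = sum_{j >= 1} m(I_j) = sum_{j >= 1} a * r^(j-1),
  with a = 5/4 and r = 2/3.
Since 0 < r = 2/3 < 1, the geometric series converges:
  sum_{j >= 1} a * r^(j-1) = a / (1 - r).
  = 5/4 / (1 - 2/3)
  = 5/4 / (1/3)
  = 15/4.

15/4


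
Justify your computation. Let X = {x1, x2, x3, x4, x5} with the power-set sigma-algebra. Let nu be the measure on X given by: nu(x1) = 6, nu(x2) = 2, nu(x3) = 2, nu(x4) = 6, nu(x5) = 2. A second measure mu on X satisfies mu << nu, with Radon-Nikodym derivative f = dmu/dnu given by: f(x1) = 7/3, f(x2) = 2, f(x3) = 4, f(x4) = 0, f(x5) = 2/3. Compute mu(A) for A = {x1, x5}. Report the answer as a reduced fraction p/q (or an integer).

By the defining property of the Radon-Nikodym derivative, for every measurable set A,
  mu(A) = integral_A f dnu.
Since nu is a discrete measure concentrated on the atoms of X, the integral over A reduces to the sum
  mu(A) = sum_{x in A} f(x) * nu({x}).
Computing each term:
  x1: f(x1) * nu(x1) = 7/3 * 6 = 14.
  x5: f(x5) * nu(x5) = 2/3 * 2 = 4/3.
Summing: mu(A) = 14 + 4/3 = 46/3.

46/3


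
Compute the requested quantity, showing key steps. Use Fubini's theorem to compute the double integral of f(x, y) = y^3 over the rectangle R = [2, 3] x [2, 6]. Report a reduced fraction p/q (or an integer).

f(x, y) is a tensor product of a function of x and a function of y, and both factors are bounded continuous (hence Lebesgue integrable) on the rectangle, so Fubini's theorem applies:
  integral_R f d(m x m) = (integral_a1^b1 1 dx) * (integral_a2^b2 y^3 dy).
Inner integral in x: integral_{2}^{3} 1 dx = (3^1 - 2^1)/1
  = 1.
Inner integral in y: integral_{2}^{6} y^3 dy = (6^4 - 2^4)/4
  = 320.
Product: (1) * (320) = 320.

320


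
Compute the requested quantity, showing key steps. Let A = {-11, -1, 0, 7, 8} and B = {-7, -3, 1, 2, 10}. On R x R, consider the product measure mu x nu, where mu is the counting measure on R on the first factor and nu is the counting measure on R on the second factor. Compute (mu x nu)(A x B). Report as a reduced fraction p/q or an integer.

For a measurable rectangle A x B, the product measure satisfies
  (mu x nu)(A x B) = mu(A) * nu(B).
  mu(A) = 5.
  nu(B) = 5.
  (mu x nu)(A x B) = 5 * 5 = 25.

25


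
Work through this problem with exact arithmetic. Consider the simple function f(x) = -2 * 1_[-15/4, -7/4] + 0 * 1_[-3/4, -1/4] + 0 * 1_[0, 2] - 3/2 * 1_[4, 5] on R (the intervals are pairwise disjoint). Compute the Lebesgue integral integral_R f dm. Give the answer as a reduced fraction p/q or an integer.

For a simple function f = sum_i c_i * 1_{A_i} with disjoint A_i,
  integral f dm = sum_i c_i * m(A_i).
Lengths of the A_i:
  m(A_1) = -7/4 - (-15/4) = 2.
  m(A_2) = -1/4 - (-3/4) = 1/2.
  m(A_3) = 2 - 0 = 2.
  m(A_4) = 5 - 4 = 1.
Contributions c_i * m(A_i):
  (-2) * (2) = -4.
  (0) * (1/2) = 0.
  (0) * (2) = 0.
  (-3/2) * (1) = -3/2.
Total: -4 + 0 + 0 - 3/2 = -11/2.

-11/2


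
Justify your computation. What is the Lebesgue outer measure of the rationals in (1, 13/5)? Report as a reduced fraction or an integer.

Q cap (1, 13/5) is countable; list its elements as q_1, q_2, ... . Fix eps > 0 and cover the k-th point by an interval of length eps * 2^(-k). The cover has total length eps * sum_{k>=1} 2^(-k) = eps, so by definition of outer measure m*(Q cap (1, 13/5)) <= eps. Since eps was arbitrary and m* >= 0, the outer measure is 0.

0


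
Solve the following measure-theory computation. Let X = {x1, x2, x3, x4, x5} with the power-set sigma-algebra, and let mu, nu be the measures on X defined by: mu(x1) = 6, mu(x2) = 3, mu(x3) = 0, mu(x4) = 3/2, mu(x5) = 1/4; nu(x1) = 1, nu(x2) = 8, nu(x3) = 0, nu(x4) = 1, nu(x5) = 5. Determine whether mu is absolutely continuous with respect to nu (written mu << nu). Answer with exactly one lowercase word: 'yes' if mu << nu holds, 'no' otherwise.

mu << nu means: every nu-null measurable set is also mu-null; equivalently, for every atom x, if nu({x}) = 0 then mu({x}) = 0.
Checking each atom:
  x1: nu = 1 > 0 -> no constraint.
  x2: nu = 8 > 0 -> no constraint.
  x3: nu = 0, mu = 0 -> consistent with mu << nu.
  x4: nu = 1 > 0 -> no constraint.
  x5: nu = 5 > 0 -> no constraint.
No atom violates the condition. Therefore mu << nu.

yes


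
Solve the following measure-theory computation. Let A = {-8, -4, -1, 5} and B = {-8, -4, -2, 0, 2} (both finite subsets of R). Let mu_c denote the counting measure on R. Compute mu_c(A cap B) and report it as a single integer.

Counting measure on a finite set equals cardinality. mu_c(A cap B) = |A cap B| (elements appearing in both).
Enumerating the elements of A that also lie in B gives 2 element(s).
So mu_c(A cap B) = 2.

2


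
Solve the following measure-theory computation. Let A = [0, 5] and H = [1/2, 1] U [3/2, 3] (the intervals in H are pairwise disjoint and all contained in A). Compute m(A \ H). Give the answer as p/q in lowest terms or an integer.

The ambient interval has length m(A) = 5 - 0 = 5.
Since the holes are disjoint and sit inside A, by finite additivity
  m(H) = sum_i (b_i - a_i), and m(A \ H) = m(A) - m(H).
Computing the hole measures:
  m(H_1) = 1 - 1/2 = 1/2.
  m(H_2) = 3 - 3/2 = 3/2.
Summed: m(H) = 1/2 + 3/2 = 2.
So m(A \ H) = 5 - 2 = 3.

3


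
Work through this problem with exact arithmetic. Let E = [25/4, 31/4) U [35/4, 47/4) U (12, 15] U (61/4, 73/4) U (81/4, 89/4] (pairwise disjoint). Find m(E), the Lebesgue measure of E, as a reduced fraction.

For pairwise disjoint intervals, m(union_i I_i) = sum_i m(I_i),
and m is invariant under swapping open/closed endpoints (single points have measure 0).
So m(E) = sum_i (b_i - a_i).
  I_1 has length 31/4 - 25/4 = 3/2.
  I_2 has length 47/4 - 35/4 = 3.
  I_3 has length 15 - 12 = 3.
  I_4 has length 73/4 - 61/4 = 3.
  I_5 has length 89/4 - 81/4 = 2.
Summing:
  m(E) = 3/2 + 3 + 3 + 3 + 2 = 25/2.

25/2


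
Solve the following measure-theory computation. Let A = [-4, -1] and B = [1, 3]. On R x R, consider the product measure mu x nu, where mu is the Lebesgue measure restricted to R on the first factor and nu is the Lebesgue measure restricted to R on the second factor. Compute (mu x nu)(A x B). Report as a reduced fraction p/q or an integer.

For a measurable rectangle A x B, the product measure satisfies
  (mu x nu)(A x B) = mu(A) * nu(B).
  mu(A) = 3.
  nu(B) = 2.
  (mu x nu)(A x B) = 3 * 2 = 6.

6


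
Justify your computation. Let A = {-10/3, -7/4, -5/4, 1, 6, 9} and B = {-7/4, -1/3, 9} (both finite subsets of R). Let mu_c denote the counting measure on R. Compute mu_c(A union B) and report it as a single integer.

Counting measure on a finite set equals cardinality. By inclusion-exclusion, |A union B| = |A| + |B| - |A cap B|.
|A| = 6, |B| = 3, |A cap B| = 2.
So mu_c(A union B) = 6 + 3 - 2 = 7.

7


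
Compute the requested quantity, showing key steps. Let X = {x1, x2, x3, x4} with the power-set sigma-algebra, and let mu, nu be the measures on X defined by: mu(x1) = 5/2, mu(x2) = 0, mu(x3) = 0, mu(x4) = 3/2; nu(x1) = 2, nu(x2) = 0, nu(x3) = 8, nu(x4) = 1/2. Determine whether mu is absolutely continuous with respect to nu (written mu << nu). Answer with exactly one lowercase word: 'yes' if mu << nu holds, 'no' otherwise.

mu << nu means: every nu-null measurable set is also mu-null; equivalently, for every atom x, if nu({x}) = 0 then mu({x}) = 0.
Checking each atom:
  x1: nu = 2 > 0 -> no constraint.
  x2: nu = 0, mu = 0 -> consistent with mu << nu.
  x3: nu = 8 > 0 -> no constraint.
  x4: nu = 1/2 > 0 -> no constraint.
No atom violates the condition. Therefore mu << nu.

yes


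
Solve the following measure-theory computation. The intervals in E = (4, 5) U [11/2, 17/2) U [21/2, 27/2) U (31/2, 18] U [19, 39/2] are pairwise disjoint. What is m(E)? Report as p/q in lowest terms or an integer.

For pairwise disjoint intervals, m(union_i I_i) = sum_i m(I_i),
and m is invariant under swapping open/closed endpoints (single points have measure 0).
So m(E) = sum_i (b_i - a_i).
  I_1 has length 5 - 4 = 1.
  I_2 has length 17/2 - 11/2 = 3.
  I_3 has length 27/2 - 21/2 = 3.
  I_4 has length 18 - 31/2 = 5/2.
  I_5 has length 39/2 - 19 = 1/2.
Summing:
  m(E) = 1 + 3 + 3 + 5/2 + 1/2 = 10.

10


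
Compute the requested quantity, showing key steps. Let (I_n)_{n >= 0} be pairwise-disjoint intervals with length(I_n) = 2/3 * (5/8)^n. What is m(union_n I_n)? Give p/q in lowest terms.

By countable additivity of the Lebesgue measure on pairwise disjoint measurable sets,
  m(union_{n >= 0} I_n) = sum_{n >= 0} m(I_n) = sum_{n >= 0} a * r^n,
  with a = 2/3 and r = 5/8.
Since 0 < r = 5/8 < 1, the geometric series converges:
  sum_{n >= 0} a * r^n = a / (1 - r).
  = 2/3 / (1 - 5/8)
  = 2/3 / (3/8)
  = 16/9.

16/9


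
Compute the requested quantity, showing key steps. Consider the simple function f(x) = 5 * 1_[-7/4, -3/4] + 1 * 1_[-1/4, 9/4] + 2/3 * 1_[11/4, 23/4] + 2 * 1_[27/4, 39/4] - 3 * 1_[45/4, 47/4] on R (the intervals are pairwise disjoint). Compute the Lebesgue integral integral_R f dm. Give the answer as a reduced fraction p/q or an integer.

For a simple function f = sum_i c_i * 1_{A_i} with disjoint A_i,
  integral f dm = sum_i c_i * m(A_i).
Lengths of the A_i:
  m(A_1) = -3/4 - (-7/4) = 1.
  m(A_2) = 9/4 - (-1/4) = 5/2.
  m(A_3) = 23/4 - 11/4 = 3.
  m(A_4) = 39/4 - 27/4 = 3.
  m(A_5) = 47/4 - 45/4 = 1/2.
Contributions c_i * m(A_i):
  (5) * (1) = 5.
  (1) * (5/2) = 5/2.
  (2/3) * (3) = 2.
  (2) * (3) = 6.
  (-3) * (1/2) = -3/2.
Total: 5 + 5/2 + 2 + 6 - 3/2 = 14.

14


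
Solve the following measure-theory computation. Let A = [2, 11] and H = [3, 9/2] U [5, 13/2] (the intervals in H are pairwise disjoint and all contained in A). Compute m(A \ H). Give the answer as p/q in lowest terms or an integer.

The ambient interval has length m(A) = 11 - 2 = 9.
Since the holes are disjoint and sit inside A, by finite additivity
  m(H) = sum_i (b_i - a_i), and m(A \ H) = m(A) - m(H).
Computing the hole measures:
  m(H_1) = 9/2 - 3 = 3/2.
  m(H_2) = 13/2 - 5 = 3/2.
Summed: m(H) = 3/2 + 3/2 = 3.
So m(A \ H) = 9 - 3 = 6.

6


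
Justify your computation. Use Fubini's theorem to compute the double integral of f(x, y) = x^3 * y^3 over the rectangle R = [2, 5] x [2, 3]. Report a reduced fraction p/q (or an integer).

f(x, y) is a tensor product of a function of x and a function of y, and both factors are bounded continuous (hence Lebesgue integrable) on the rectangle, so Fubini's theorem applies:
  integral_R f d(m x m) = (integral_a1^b1 x^3 dx) * (integral_a2^b2 y^3 dy).
Inner integral in x: integral_{2}^{5} x^3 dx = (5^4 - 2^4)/4
  = 609/4.
Inner integral in y: integral_{2}^{3} y^3 dy = (3^4 - 2^4)/4
  = 65/4.
Product: (609/4) * (65/4) = 39585/16.

39585/16


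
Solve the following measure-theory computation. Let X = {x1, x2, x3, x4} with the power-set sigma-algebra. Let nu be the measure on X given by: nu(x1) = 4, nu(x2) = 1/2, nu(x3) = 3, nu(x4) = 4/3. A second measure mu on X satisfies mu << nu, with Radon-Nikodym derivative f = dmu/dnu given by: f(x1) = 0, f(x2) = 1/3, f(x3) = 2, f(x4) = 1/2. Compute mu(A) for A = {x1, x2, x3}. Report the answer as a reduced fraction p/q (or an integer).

By the defining property of the Radon-Nikodym derivative, for every measurable set A,
  mu(A) = integral_A f dnu.
Since nu is a discrete measure concentrated on the atoms of X, the integral over A reduces to the sum
  mu(A) = sum_{x in A} f(x) * nu({x}).
Computing each term:
  x1: f(x1) * nu(x1) = 0 * 4 = 0.
  x2: f(x2) * nu(x2) = 1/3 * 1/2 = 1/6.
  x3: f(x3) * nu(x3) = 2 * 3 = 6.
Summing: mu(A) = 0 + 1/6 + 6 = 37/6.

37/6


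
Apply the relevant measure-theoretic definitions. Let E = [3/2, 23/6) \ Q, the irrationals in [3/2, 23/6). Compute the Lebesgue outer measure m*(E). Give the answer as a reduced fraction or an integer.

The interval I = [3/2, 23/6) has m(I) = 23/6 - 3/2 = 7/3 (endpoints are measure-zero, so open/closed/half-open agree). Write I = (I cap Q) u (I \ Q). The rationals in I are countable, so m*(I cap Q) = 0 (cover each rational by intervals whose total length is arbitrarily small). By countable subadditivity m*(I) <= m*(I cap Q) + m*(I \ Q), hence m*(I \ Q) >= m(I) = 7/3. The reverse inequality m*(I \ Q) <= m*(I) = 7/3 is trivial since (I \ Q) is a subset of I. Therefore m*(I \ Q) = 7/3.

7/3


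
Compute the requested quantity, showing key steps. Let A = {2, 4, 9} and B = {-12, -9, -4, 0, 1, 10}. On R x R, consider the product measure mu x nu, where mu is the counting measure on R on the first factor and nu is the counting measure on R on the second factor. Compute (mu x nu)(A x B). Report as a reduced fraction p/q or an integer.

For a measurable rectangle A x B, the product measure satisfies
  (mu x nu)(A x B) = mu(A) * nu(B).
  mu(A) = 3.
  nu(B) = 6.
  (mu x nu)(A x B) = 3 * 6 = 18.

18


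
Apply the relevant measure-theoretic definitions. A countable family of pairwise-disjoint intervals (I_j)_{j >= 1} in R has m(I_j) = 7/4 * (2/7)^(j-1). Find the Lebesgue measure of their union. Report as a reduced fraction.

By countable additivity of the Lebesgue measure on pairwise disjoint measurable sets,
  m(union_{j >= 1} I_j) = sum_{j >= 1} m(I_j) = sum_{j >= 1} a * r^(j-1),
  with a = 7/4 and r = 2/7.
Since 0 < r = 2/7 < 1, the geometric series converges:
  sum_{j >= 1} a * r^(j-1) = a / (1 - r).
  = 7/4 / (1 - 2/7)
  = 7/4 / (5/7)
  = 49/20.

49/20


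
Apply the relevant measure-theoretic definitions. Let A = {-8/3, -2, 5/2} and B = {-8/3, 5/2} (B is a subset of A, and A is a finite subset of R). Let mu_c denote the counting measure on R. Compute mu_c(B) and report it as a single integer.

Counting measure assigns mu_c(E) = |E| (number of elements) when E is finite.
B has 2 element(s), so mu_c(B) = 2.

2


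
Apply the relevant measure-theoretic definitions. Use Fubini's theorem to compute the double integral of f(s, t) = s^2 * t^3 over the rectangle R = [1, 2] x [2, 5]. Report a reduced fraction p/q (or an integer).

f(s, t) is a tensor product of a function of s and a function of t, and both factors are bounded continuous (hence Lebesgue integrable) on the rectangle, so Fubini's theorem applies:
  integral_R f d(m x m) = (integral_a1^b1 s^2 ds) * (integral_a2^b2 t^3 dt).
Inner integral in s: integral_{1}^{2} s^2 ds = (2^3 - 1^3)/3
  = 7/3.
Inner integral in t: integral_{2}^{5} t^3 dt = (5^4 - 2^4)/4
  = 609/4.
Product: (7/3) * (609/4) = 1421/4.

1421/4


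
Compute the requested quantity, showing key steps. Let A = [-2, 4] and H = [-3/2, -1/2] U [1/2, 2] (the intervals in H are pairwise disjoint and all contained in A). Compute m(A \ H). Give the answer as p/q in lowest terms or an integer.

The ambient interval has length m(A) = 4 - (-2) = 6.
Since the holes are disjoint and sit inside A, by finite additivity
  m(H) = sum_i (b_i - a_i), and m(A \ H) = m(A) - m(H).
Computing the hole measures:
  m(H_1) = -1/2 - (-3/2) = 1.
  m(H_2) = 2 - 1/2 = 3/2.
Summed: m(H) = 1 + 3/2 = 5/2.
So m(A \ H) = 6 - 5/2 = 7/2.

7/2


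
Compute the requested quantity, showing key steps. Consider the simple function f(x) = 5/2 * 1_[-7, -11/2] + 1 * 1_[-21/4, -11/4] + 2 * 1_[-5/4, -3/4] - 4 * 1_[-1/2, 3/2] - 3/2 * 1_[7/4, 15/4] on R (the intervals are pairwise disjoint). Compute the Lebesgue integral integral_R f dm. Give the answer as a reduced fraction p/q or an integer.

For a simple function f = sum_i c_i * 1_{A_i} with disjoint A_i,
  integral f dm = sum_i c_i * m(A_i).
Lengths of the A_i:
  m(A_1) = -11/2 - (-7) = 3/2.
  m(A_2) = -11/4 - (-21/4) = 5/2.
  m(A_3) = -3/4 - (-5/4) = 1/2.
  m(A_4) = 3/2 - (-1/2) = 2.
  m(A_5) = 15/4 - 7/4 = 2.
Contributions c_i * m(A_i):
  (5/2) * (3/2) = 15/4.
  (1) * (5/2) = 5/2.
  (2) * (1/2) = 1.
  (-4) * (2) = -8.
  (-3/2) * (2) = -3.
Total: 15/4 + 5/2 + 1 - 8 - 3 = -15/4.

-15/4


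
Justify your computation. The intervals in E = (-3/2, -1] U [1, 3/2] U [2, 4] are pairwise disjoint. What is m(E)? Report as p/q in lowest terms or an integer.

For pairwise disjoint intervals, m(union_i I_i) = sum_i m(I_i),
and m is invariant under swapping open/closed endpoints (single points have measure 0).
So m(E) = sum_i (b_i - a_i).
  I_1 has length -1 - (-3/2) = 1/2.
  I_2 has length 3/2 - 1 = 1/2.
  I_3 has length 4 - 2 = 2.
Summing:
  m(E) = 1/2 + 1/2 + 2 = 3.

3


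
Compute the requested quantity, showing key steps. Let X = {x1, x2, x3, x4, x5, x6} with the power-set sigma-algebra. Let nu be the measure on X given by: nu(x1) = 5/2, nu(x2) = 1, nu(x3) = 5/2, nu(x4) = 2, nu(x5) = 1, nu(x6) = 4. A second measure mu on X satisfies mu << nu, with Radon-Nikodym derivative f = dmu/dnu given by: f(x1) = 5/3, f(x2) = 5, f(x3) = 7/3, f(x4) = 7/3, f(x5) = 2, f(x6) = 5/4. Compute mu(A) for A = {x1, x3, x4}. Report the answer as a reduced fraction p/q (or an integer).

By the defining property of the Radon-Nikodym derivative, for every measurable set A,
  mu(A) = integral_A f dnu.
Since nu is a discrete measure concentrated on the atoms of X, the integral over A reduces to the sum
  mu(A) = sum_{x in A} f(x) * nu({x}).
Computing each term:
  x1: f(x1) * nu(x1) = 5/3 * 5/2 = 25/6.
  x3: f(x3) * nu(x3) = 7/3 * 5/2 = 35/6.
  x4: f(x4) * nu(x4) = 7/3 * 2 = 14/3.
Summing: mu(A) = 25/6 + 35/6 + 14/3 = 44/3.

44/3


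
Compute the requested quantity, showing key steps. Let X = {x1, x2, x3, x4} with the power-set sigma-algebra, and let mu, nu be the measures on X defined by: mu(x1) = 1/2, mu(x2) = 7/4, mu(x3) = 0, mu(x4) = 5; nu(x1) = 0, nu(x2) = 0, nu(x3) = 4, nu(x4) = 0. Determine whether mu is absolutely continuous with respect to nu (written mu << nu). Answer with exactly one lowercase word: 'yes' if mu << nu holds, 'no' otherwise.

mu << nu means: every nu-null measurable set is also mu-null; equivalently, for every atom x, if nu({x}) = 0 then mu({x}) = 0.
Checking each atom:
  x1: nu = 0, mu = 1/2 > 0 -> violates mu << nu.
  x2: nu = 0, mu = 7/4 > 0 -> violates mu << nu.
  x3: nu = 4 > 0 -> no constraint.
  x4: nu = 0, mu = 5 > 0 -> violates mu << nu.
The atom(s) x1, x2, x4 violate the condition (nu = 0 but mu > 0). Therefore mu is NOT absolutely continuous w.r.t. nu.

no


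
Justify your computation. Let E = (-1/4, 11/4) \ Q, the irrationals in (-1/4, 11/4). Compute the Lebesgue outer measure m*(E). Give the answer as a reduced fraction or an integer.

The interval I = (-1/4, 11/4) has m(I) = 11/4 - (-1/4) = 3 (endpoints are measure-zero, so open/closed/half-open agree). Write I = (I cap Q) u (I \ Q). The rationals in I are countable, so m*(I cap Q) = 0 (cover each rational by intervals whose total length is arbitrarily small). By countable subadditivity m*(I) <= m*(I cap Q) + m*(I \ Q), hence m*(I \ Q) >= m(I) = 3. The reverse inequality m*(I \ Q) <= m*(I) = 3 is trivial since (I \ Q) is a subset of I. Therefore m*(I \ Q) = 3.

3


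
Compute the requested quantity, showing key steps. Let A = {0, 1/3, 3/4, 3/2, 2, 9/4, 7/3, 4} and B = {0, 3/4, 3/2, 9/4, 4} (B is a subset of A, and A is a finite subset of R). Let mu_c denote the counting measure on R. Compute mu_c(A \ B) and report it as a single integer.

Counting measure assigns mu_c(E) = |E| (number of elements) when E is finite. For B subset A, A \ B is the set of elements of A not in B, so |A \ B| = |A| - |B|.
|A| = 8, |B| = 5, so mu_c(A \ B) = 8 - 5 = 3.

3
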